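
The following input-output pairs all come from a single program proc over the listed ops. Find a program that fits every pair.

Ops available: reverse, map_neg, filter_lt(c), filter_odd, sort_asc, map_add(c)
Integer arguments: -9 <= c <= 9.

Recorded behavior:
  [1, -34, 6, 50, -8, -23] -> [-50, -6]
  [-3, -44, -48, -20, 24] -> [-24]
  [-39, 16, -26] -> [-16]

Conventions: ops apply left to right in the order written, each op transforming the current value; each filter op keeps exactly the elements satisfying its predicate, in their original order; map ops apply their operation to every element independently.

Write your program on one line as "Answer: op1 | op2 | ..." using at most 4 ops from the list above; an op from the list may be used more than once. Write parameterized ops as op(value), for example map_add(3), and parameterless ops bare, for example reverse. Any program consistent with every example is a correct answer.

sort_asc | map_neg | reverse | filter_lt(-5)

Check, running the answer program on each example:
  [1, -34, 6, 50, -8, -23] -> [-34, -23, -8, 1, 6, 50] -> [34, 23, 8, -1, -6, -50] -> [-50, -6, -1, 8, 23, 34] -> [-50, -6]
  [-3, -44, -48, -20, 24] -> [-48, -44, -20, -3, 24] -> [48, 44, 20, 3, -24] -> [-24, 3, 20, 44, 48] -> [-24]
  [-39, 16, -26] -> [-39, -26, 16] -> [39, 26, -16] -> [-16, 26, 39] -> [-16]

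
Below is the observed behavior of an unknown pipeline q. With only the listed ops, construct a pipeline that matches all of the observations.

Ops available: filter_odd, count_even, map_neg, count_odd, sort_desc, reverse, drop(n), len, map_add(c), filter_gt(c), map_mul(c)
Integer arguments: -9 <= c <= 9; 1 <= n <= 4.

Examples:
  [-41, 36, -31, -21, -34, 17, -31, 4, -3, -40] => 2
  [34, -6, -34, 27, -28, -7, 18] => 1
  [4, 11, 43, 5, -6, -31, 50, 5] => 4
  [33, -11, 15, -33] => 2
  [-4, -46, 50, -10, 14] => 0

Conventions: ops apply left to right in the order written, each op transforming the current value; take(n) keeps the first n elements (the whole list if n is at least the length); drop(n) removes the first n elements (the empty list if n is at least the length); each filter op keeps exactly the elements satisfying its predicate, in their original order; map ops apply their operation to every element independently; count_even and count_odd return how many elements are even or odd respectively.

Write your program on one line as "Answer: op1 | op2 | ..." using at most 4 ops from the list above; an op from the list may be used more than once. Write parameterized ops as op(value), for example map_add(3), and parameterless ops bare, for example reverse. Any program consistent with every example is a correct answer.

filter_gt(-4) | map_add(-3) | map_neg | count_even

Check, running the answer program on each example:
  [-41, 36, -31, -21, -34, 17, -31, 4, -3, -40] -> [36, 17, 4, -3] -> [33, 14, 1, -6] -> [-33, -14, -1, 6] -> 2
  [34, -6, -34, 27, -28, -7, 18] -> [34, 27, 18] -> [31, 24, 15] -> [-31, -24, -15] -> 1
  [4, 11, 43, 5, -6, -31, 50, 5] -> [4, 11, 43, 5, 50, 5] -> [1, 8, 40, 2, 47, 2] -> [-1, -8, -40, -2, -47, -2] -> 4
  [33, -11, 15, -33] -> [33, 15] -> [30, 12] -> [-30, -12] -> 2
  [-4, -46, 50, -10, 14] -> [50, 14] -> [47, 11] -> [-47, -11] -> 0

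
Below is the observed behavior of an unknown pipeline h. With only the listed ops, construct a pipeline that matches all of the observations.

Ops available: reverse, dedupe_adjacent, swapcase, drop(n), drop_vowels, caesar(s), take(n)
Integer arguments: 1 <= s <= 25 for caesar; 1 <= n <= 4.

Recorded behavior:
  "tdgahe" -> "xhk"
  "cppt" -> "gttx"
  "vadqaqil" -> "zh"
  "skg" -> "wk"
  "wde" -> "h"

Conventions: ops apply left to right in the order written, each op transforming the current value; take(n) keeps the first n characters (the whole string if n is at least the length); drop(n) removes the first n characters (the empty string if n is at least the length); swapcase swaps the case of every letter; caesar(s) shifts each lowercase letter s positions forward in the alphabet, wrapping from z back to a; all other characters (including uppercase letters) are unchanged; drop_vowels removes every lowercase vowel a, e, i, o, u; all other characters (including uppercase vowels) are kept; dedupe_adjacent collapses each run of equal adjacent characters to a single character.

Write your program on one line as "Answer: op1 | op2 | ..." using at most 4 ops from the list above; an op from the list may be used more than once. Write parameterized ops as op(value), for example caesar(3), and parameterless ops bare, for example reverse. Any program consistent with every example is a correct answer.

take(4) | caesar(4) | drop_vowels

Check, running the answer program on each example:
  "tdgahe" -> "tdga" -> "xhke" -> "xhk"
  "cppt" -> "cppt" -> "gttx" -> "gttx"
  "vadqaqil" -> "vadq" -> "zehu" -> "zh"
  "skg" -> "skg" -> "wok" -> "wk"
  "wde" -> "wde" -> "ahi" -> "h"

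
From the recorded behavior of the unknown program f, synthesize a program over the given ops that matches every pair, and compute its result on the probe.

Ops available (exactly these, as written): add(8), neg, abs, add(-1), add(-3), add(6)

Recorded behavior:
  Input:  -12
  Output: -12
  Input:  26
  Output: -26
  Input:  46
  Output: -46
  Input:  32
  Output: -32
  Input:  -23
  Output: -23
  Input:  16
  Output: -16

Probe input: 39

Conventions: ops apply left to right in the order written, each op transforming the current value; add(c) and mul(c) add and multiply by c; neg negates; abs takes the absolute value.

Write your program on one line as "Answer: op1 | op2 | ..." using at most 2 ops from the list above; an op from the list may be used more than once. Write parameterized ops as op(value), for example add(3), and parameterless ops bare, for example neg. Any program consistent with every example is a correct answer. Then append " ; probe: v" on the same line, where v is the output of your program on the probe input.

abs | neg ; probe: -39

Check, running the answer program on each example:
  -12 -> 12 -> -12
  26 -> 26 -> -26
  46 -> 46 -> -46
  32 -> 32 -> -32
  -23 -> 23 -> -23
  16 -> 16 -> -16
  probe: 39 -> 39 -> -39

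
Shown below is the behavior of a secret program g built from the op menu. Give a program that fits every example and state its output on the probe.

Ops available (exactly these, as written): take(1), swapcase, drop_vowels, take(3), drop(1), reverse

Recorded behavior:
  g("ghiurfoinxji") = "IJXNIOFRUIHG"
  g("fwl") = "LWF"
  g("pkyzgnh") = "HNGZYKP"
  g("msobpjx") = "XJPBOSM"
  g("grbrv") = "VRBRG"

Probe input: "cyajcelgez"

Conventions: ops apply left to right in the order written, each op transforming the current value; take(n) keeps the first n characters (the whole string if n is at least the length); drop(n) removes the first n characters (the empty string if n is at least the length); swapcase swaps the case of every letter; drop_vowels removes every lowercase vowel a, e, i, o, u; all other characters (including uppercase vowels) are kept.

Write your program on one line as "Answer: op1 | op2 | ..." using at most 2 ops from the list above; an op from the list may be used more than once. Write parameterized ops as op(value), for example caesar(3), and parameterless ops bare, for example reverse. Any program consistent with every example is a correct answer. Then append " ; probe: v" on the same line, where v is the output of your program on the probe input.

swapcase | reverse ; probe: "ZEGLECJAYC"

Check, running the answer program on each example:
  "ghiurfoinxji" -> "GHIURFOINXJI" -> "IJXNIOFRUIHG"
  "fwl" -> "FWL" -> "LWF"
  "pkyzgnh" -> "PKYZGNH" -> "HNGZYKP"
  "msobpjx" -> "MSOBPJX" -> "XJPBOSM"
  "grbrv" -> "GRBRV" -> "VRBRG"
  probe: "cyajcelgez" -> "CYAJCELGEZ" -> "ZEGLECJAYC"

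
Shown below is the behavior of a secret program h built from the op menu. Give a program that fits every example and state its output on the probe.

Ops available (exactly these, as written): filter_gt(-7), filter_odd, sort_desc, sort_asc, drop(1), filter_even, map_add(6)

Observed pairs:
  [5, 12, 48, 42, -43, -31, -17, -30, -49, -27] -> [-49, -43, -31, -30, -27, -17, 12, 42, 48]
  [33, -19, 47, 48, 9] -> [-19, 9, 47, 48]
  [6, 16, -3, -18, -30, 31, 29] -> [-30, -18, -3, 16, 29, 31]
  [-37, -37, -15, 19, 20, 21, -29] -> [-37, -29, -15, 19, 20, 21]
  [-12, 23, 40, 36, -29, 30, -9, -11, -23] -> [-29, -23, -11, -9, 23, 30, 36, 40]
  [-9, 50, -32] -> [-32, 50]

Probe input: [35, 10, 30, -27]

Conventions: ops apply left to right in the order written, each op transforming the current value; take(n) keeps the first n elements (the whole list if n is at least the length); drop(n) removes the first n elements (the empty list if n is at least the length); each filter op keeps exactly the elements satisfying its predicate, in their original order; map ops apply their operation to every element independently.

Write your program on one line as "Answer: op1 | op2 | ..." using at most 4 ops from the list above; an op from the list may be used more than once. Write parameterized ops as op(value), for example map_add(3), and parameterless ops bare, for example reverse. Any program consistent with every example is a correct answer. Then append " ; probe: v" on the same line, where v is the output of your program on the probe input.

drop(1) | sort_desc | sort_asc ; probe: [-27, 10, 30]

Check, running the answer program on each example:
  [5, 12, 48, 42, -43, -31, -17, -30, -49, -27] -> [12, 48, 42, -43, -31, -17, -30, -49, -27] -> [48, 42, 12, -17, -27, -30, -31, -43, -49] -> [-49, -43, -31, -30, -27, -17, 12, 42, 48]
  [33, -19, 47, 48, 9] -> [-19, 47, 48, 9] -> [48, 47, 9, -19] -> [-19, 9, 47, 48]
  [6, 16, -3, -18, -30, 31, 29] -> [16, -3, -18, -30, 31, 29] -> [31, 29, 16, -3, -18, -30] -> [-30, -18, -3, 16, 29, 31]
  [-37, -37, -15, 19, 20, 21, -29] -> [-37, -15, 19, 20, 21, -29] -> [21, 20, 19, -15, -29, -37] -> [-37, -29, -15, 19, 20, 21]
  [-12, 23, 40, 36, -29, 30, -9, -11, -23] -> [23, 40, 36, -29, 30, -9, -11, -23] -> [40, 36, 30, 23, -9, -11, -23, -29] -> [-29, -23, -11, -9, 23, 30, 36, 40]
  [-9, 50, -32] -> [50, -32] -> [50, -32] -> [-32, 50]
  probe: [35, 10, 30, -27] -> [10, 30, -27] -> [30, 10, -27] -> [-27, 10, 30]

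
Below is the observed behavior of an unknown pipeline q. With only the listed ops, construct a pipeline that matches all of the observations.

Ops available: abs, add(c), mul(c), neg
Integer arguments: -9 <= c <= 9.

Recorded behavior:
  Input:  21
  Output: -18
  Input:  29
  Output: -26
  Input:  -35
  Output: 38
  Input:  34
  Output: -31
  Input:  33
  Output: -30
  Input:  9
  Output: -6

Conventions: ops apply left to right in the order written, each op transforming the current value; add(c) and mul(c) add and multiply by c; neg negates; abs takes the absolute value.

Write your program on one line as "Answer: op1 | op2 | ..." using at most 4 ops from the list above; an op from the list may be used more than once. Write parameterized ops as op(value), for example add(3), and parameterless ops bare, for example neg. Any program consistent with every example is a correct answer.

add(5) | add(-8) | neg

Check, running the answer program on each example:
  21 -> 26 -> 18 -> -18
  29 -> 34 -> 26 -> -26
  -35 -> -30 -> -38 -> 38
  34 -> 39 -> 31 -> -31
  33 -> 38 -> 30 -> -30
  9 -> 14 -> 6 -> -6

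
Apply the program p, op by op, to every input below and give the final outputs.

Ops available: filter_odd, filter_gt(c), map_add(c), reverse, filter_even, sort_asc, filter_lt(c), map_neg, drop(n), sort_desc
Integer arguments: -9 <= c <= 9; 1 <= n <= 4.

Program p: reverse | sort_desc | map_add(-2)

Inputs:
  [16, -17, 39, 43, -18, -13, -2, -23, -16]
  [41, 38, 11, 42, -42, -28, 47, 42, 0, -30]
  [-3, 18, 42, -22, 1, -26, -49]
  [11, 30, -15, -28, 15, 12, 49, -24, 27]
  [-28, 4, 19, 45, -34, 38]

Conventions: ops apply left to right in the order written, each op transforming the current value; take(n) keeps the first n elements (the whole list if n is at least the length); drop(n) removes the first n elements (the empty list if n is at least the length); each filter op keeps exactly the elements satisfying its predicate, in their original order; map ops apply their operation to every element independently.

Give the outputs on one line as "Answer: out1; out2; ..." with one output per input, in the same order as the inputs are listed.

Execution, op by op:
  [16, -17, 39, 43, -18, -13, -2, -23, -16] -> [-16, -23, -2, -13, -18, 43, 39, -17, 16] -> [43, 39, 16, -2, -13, -16, -17, -18, -23] -> [41, 37, 14, -4, -15, -18, -19, -20, -25]
  [41, 38, 11, 42, -42, -28, 47, 42, 0, -30] -> [-30, 0, 42, 47, -28, -42, 42, 11, 38, 41] -> [47, 42, 42, 41, 38, 11, 0, -28, -30, -42] -> [45, 40, 40, 39, 36, 9, -2, -30, -32, -44]
  [-3, 18, 42, -22, 1, -26, -49] -> [-49, -26, 1, -22, 42, 18, -3] -> [42, 18, 1, -3, -22, -26, -49] -> [40, 16, -1, -5, -24, -28, -51]
  [11, 30, -15, -28, 15, 12, 49, -24, 27] -> [27, -24, 49, 12, 15, -28, -15, 30, 11] -> [49, 30, 27, 15, 12, 11, -15, -24, -28] -> [47, 28, 25, 13, 10, 9, -17, -26, -30]
  [-28, 4, 19, 45, -34, 38] -> [38, -34, 45, 19, 4, -28] -> [45, 38, 19, 4, -28, -34] -> [43, 36, 17, 2, -30, -36]

[41, 37, 14, -4, -15, -18, -19, -20, -25]; [45, 40, 40, 39, 36, 9, -2, -30, -32, -44]; [40, 16, -1, -5, -24, -28, -51]; [47, 28, 25, 13, 10, 9, -17, -26, -30]; [43, 36, 17, 2, -30, -36]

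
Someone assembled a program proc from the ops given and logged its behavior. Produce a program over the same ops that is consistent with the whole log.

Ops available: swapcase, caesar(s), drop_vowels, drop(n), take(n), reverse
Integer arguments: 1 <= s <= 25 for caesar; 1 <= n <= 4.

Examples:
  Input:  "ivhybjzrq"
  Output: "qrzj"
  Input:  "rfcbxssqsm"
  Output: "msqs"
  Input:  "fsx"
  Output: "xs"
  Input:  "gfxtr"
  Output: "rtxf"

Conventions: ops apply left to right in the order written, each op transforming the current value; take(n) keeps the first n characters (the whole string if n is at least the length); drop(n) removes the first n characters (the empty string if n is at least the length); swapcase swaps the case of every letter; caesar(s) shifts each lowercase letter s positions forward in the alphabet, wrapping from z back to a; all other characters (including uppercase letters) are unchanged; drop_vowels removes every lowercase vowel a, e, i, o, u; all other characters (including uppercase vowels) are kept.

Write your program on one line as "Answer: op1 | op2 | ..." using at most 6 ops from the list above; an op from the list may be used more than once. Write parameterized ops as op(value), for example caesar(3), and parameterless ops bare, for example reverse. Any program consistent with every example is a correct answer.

swapcase | drop(1) | swapcase | reverse | take(4)

Check, running the answer program on each example:
  "ivhybjzrq" -> "IVHYBJZRQ" -> "VHYBJZRQ" -> "vhybjzrq" -> "qrzjbyhv" -> "qrzj"
  "rfcbxssqsm" -> "RFCBXSSQSM" -> "FCBXSSQSM" -> "fcbxssqsm" -> "msqssxbcf" -> "msqs"
  "fsx" -> "FSX" -> "SX" -> "sx" -> "xs" -> "xs"
  "gfxtr" -> "GFXTR" -> "FXTR" -> "fxtr" -> "rtxf" -> "rtxf"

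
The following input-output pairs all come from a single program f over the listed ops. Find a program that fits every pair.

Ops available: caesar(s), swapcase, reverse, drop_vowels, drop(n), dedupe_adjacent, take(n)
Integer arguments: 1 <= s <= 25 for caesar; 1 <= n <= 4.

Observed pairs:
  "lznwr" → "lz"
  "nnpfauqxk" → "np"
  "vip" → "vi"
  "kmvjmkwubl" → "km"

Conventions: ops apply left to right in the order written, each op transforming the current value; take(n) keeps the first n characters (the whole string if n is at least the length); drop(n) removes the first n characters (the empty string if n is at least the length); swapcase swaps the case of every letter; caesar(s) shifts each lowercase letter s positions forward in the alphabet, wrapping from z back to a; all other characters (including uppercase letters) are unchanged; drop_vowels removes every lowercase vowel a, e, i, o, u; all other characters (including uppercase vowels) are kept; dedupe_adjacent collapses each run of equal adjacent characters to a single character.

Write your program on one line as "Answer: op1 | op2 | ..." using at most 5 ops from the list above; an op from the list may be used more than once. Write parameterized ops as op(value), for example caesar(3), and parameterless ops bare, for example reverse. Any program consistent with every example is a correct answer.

reverse | dedupe_adjacent | reverse | take(2)

Check, running the answer program on each example:
  "lznwr" -> "rwnzl" -> "rwnzl" -> "lznwr" -> "lz"
  "nnpfauqxk" -> "kxquafpnn" -> "kxquafpn" -> "npfauqxk" -> "np"
  "vip" -> "piv" -> "piv" -> "vip" -> "vi"
  "kmvjmkwubl" -> "lbuwkmjvmk" -> "lbuwkmjvmk" -> "kmvjmkwubl" -> "km"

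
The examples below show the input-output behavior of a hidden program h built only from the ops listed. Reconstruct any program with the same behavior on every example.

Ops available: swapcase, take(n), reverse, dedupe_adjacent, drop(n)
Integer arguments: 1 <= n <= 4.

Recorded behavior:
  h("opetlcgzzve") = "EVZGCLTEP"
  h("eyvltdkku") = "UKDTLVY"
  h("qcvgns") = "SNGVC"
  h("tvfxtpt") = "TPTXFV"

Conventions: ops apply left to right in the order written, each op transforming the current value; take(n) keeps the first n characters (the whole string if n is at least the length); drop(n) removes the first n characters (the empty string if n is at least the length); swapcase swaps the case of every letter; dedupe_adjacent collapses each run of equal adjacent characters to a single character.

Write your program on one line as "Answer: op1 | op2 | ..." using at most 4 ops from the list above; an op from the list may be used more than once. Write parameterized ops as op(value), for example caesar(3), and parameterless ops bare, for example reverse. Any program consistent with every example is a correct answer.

drop(1) | swapcase | reverse | dedupe_adjacent

Check, running the answer program on each example:
  "opetlcgzzve" -> "petlcgzzve" -> "PETLCGZZVE" -> "EVZZGCLTEP" -> "EVZGCLTEP"
  "eyvltdkku" -> "yvltdkku" -> "YVLTDKKU" -> "UKKDTLVY" -> "UKDTLVY"
  "qcvgns" -> "cvgns" -> "CVGNS" -> "SNGVC" -> "SNGVC"
  "tvfxtpt" -> "vfxtpt" -> "VFXTPT" -> "TPTXFV" -> "TPTXFV"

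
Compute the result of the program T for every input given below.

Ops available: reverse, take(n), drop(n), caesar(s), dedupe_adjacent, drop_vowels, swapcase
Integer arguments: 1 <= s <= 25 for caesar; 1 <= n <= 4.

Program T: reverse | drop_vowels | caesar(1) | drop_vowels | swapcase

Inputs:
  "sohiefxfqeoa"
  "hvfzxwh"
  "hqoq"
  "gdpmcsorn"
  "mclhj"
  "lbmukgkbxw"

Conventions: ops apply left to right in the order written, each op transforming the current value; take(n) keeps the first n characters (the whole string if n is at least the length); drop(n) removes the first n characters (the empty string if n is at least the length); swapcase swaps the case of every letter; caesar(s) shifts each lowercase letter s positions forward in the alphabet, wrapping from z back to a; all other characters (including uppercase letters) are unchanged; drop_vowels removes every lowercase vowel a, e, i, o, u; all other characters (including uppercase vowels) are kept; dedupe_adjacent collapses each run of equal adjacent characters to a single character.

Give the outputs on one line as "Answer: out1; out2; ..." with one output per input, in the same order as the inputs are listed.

Execution, op by op:
  "sohiefxfqeoa" -> "aoeqfxfeihos" -> "qfxfhs" -> "rgygit" -> "rgygt" -> "RGYGT"
  "hvfzxwh" -> "hwxzfvh" -> "hwxzfvh" -> "ixyagwi" -> "xygw" -> "XYGW"
  "hqoq" -> "qoqh" -> "qqh" -> "rri" -> "rr" -> "RR"
  "gdpmcsorn" -> "nroscmpdg" -> "nrscmpdg" -> "ostdnqeh" -> "stdnqh" -> "STDNQH"
  "mclhj" -> "jhlcm" -> "jhlcm" -> "kimdn" -> "kmdn" -> "KMDN"
  "lbmukgkbxw" -> "wxbkgkumbl" -> "wxbkgkmbl" -> "xyclhlncm" -> "xyclhlncm" -> "XYCLHLNCM"

"RGYGT"; "XYGW"; "RR"; "STDNQH"; "KMDN"; "XYCLHLNCM"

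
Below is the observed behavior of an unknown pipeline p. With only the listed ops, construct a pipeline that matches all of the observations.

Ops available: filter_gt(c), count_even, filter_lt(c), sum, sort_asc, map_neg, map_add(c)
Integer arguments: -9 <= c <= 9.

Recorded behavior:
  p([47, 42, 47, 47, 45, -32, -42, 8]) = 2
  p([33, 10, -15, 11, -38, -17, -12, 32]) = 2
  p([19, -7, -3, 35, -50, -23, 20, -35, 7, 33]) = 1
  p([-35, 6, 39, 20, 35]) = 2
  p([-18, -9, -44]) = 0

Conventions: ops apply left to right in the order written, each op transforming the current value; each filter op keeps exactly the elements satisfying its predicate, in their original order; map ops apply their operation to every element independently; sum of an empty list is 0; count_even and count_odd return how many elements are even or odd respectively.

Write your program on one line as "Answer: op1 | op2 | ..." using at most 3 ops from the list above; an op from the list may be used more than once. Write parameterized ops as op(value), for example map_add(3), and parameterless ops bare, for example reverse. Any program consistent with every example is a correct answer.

filter_gt(3) | map_neg | count_even

Check, running the answer program on each example:
  [47, 42, 47, 47, 45, -32, -42, 8] -> [47, 42, 47, 47, 45, 8] -> [-47, -42, -47, -47, -45, -8] -> 2
  [33, 10, -15, 11, -38, -17, -12, 32] -> [33, 10, 11, 32] -> [-33, -10, -11, -32] -> 2
  [19, -7, -3, 35, -50, -23, 20, -35, 7, 33] -> [19, 35, 20, 7, 33] -> [-19, -35, -20, -7, -33] -> 1
  [-35, 6, 39, 20, 35] -> [6, 39, 20, 35] -> [-6, -39, -20, -35] -> 2
  [-18, -9, -44] -> [] -> [] -> 0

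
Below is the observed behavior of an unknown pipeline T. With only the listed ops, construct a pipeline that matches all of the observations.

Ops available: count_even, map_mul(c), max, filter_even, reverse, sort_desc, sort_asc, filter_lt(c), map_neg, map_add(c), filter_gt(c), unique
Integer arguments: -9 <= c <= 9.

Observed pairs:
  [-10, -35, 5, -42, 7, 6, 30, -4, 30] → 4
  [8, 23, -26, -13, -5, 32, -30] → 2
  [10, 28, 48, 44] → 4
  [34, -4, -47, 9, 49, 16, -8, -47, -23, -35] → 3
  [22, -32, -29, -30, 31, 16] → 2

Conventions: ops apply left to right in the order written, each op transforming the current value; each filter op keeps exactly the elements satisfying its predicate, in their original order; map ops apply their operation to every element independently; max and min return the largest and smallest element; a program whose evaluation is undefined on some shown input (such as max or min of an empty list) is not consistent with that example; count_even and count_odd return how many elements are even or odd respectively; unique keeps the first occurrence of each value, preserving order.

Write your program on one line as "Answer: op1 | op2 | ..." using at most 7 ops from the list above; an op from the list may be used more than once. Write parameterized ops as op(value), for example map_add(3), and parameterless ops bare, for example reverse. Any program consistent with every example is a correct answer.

sort_desc | map_neg | sort_desc | filter_lt(6) | sort_asc | count_even

Check, running the answer program on each example:
  [-10, -35, 5, -42, 7, 6, 30, -4, 30] -> [30, 30, 7, 6, 5, -4, -10, -35, -42] -> [-30, -30, -7, -6, -5, 4, 10, 35, 42] -> [42, 35, 10, 4, -5, -6, -7, -30, -30] -> [4, -5, -6, -7, -30, -30] -> [-30, -30, -7, -6, -5, 4] -> 4
  [8, 23, -26, -13, -5, 32, -30] -> [32, 23, 8, -5, -13, -26, -30] -> [-32, -23, -8, 5, 13, 26, 30] -> [30, 26, 13, 5, -8, -23, -32] -> [5, -8, -23, -32] -> [-32, -23, -8, 5] -> 2
  [10, 28, 48, 44] -> [48, 44, 28, 10] -> [-48, -44, -28, -10] -> [-10, -28, -44, -48] -> [-10, -28, -44, -48] -> [-48, -44, -28, -10] -> 4
  [34, -4, -47, 9, 49, 16, -8, -47, -23, -35] -> [49, 34, 16, 9, -4, -8, -23, -35, -47, -47] -> [-49, -34, -16, -9, 4, 8, 23, 35, 47, 47] -> [47, 47, 35, 23, 8, 4, -9, -16, -34, -49] -> [4, -9, -16, -34, -49] -> [-49, -34, -16, -9, 4] -> 3
  [22, -32, -29, -30, 31, 16] -> [31, 22, 16, -29, -30, -32] -> [-31, -22, -16, 29, 30, 32] -> [32, 30, 29, -16, -22, -31] -> [-16, -22, -31] -> [-31, -22, -16] -> 2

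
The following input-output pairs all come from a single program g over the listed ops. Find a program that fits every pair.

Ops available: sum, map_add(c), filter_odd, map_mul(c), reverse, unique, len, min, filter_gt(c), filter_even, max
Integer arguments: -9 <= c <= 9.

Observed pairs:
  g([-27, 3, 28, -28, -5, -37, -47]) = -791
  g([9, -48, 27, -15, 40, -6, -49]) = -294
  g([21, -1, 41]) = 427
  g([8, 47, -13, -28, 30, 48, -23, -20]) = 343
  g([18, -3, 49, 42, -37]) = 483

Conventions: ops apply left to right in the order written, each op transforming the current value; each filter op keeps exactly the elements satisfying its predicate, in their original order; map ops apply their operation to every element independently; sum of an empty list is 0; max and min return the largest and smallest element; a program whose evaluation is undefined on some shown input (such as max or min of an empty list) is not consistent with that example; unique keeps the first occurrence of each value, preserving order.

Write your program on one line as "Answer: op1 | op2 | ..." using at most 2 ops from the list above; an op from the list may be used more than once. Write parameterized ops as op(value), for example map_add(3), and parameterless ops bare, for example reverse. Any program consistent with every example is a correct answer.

map_mul(7) | sum

Check, running the answer program on each example:
  [-27, 3, 28, -28, -5, -37, -47] -> [-189, 21, 196, -196, -35, -259, -329] -> -791
  [9, -48, 27, -15, 40, -6, -49] -> [63, -336, 189, -105, 280, -42, -343] -> -294
  [21, -1, 41] -> [147, -7, 287] -> 427
  [8, 47, -13, -28, 30, 48, -23, -20] -> [56, 329, -91, -196, 210, 336, -161, -140] -> 343
  [18, -3, 49, 42, -37] -> [126, -21, 343, 294, -259] -> 483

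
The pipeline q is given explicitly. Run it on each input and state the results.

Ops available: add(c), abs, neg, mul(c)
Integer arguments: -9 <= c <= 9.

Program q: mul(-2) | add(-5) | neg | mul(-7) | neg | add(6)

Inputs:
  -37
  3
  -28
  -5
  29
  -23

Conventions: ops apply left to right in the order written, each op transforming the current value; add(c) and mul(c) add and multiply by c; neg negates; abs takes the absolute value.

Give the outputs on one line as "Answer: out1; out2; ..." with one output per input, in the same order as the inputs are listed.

Execution, op by op:
  -37 -> 74 -> 69 -> -69 -> 483 -> -483 -> -477
  3 -> -6 -> -11 -> 11 -> -77 -> 77 -> 83
  -28 -> 56 -> 51 -> -51 -> 357 -> -357 -> -351
  -5 -> 10 -> 5 -> -5 -> 35 -> -35 -> -29
  29 -> -58 -> -63 -> 63 -> -441 -> 441 -> 447
  -23 -> 46 -> 41 -> -41 -> 287 -> -287 -> -281

-477; 83; -351; -29; 447; -281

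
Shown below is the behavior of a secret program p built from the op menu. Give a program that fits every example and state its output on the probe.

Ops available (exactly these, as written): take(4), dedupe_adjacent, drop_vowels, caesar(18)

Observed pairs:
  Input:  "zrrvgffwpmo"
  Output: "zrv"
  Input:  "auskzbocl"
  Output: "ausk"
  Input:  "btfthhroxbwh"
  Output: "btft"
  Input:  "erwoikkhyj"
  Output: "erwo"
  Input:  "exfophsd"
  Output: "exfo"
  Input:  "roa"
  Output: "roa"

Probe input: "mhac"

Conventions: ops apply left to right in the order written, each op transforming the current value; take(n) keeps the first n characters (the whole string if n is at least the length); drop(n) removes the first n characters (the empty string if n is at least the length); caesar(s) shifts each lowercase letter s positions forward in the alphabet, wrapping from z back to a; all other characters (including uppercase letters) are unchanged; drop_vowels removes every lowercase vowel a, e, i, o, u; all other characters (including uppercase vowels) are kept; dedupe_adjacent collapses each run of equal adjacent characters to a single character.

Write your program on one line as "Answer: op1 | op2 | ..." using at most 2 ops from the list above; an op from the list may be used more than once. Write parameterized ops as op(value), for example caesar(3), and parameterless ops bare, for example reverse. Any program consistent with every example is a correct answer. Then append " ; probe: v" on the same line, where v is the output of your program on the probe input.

take(4) | dedupe_adjacent ; probe: "mhac"

Check, running the answer program on each example:
  "zrrvgffwpmo" -> "zrrv" -> "zrv"
  "auskzbocl" -> "ausk" -> "ausk"
  "btfthhroxbwh" -> "btft" -> "btft"
  "erwoikkhyj" -> "erwo" -> "erwo"
  "exfophsd" -> "exfo" -> "exfo"
  "roa" -> "roa" -> "roa"
  probe: "mhac" -> "mhac" -> "mhac"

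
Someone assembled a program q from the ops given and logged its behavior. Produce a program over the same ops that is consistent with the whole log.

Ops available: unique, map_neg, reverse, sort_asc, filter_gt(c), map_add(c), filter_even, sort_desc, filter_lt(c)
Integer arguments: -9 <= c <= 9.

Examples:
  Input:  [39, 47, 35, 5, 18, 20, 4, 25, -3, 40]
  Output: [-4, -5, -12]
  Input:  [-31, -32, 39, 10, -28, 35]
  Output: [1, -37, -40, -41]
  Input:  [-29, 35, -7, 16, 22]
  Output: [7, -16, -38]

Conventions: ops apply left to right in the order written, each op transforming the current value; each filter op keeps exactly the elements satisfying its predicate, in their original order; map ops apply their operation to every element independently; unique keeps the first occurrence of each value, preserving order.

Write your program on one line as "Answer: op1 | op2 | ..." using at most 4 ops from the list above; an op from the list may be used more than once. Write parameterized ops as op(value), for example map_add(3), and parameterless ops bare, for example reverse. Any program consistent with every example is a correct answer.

map_add(-9) | sort_desc | filter_lt(8)

Check, running the answer program on each example:
  [39, 47, 35, 5, 18, 20, 4, 25, -3, 40] -> [30, 38, 26, -4, 9, 11, -5, 16, -12, 31] -> [38, 31, 30, 26, 16, 11, 9, -4, -5, -12] -> [-4, -5, -12]
  [-31, -32, 39, 10, -28, 35] -> [-40, -41, 30, 1, -37, 26] -> [30, 26, 1, -37, -40, -41] -> [1, -37, -40, -41]
  [-29, 35, -7, 16, 22] -> [-38, 26, -16, 7, 13] -> [26, 13, 7, -16, -38] -> [7, -16, -38]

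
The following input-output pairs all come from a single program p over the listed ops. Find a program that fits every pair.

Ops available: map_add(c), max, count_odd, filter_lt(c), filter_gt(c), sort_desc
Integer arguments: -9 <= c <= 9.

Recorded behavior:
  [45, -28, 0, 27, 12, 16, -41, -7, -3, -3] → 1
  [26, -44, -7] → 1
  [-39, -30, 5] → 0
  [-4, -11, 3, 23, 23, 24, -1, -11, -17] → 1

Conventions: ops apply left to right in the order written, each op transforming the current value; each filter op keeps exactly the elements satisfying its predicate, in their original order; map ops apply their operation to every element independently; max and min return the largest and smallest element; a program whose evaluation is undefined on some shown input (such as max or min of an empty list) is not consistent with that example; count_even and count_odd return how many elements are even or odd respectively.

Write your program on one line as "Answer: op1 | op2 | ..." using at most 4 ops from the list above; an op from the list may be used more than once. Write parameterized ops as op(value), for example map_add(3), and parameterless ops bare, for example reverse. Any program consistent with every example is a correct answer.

map_add(-5) | filter_gt(7) | count_odd

Check, running the answer program on each example:
  [45, -28, 0, 27, 12, 16, -41, -7, -3, -3] -> [40, -33, -5, 22, 7, 11, -46, -12, -8, -8] -> [40, 22, 11] -> 1
  [26, -44, -7] -> [21, -49, -12] -> [21] -> 1
  [-39, -30, 5] -> [-44, -35, 0] -> [] -> 0
  [-4, -11, 3, 23, 23, 24, -1, -11, -17] -> [-9, -16, -2, 18, 18, 19, -6, -16, -22] -> [18, 18, 19] -> 1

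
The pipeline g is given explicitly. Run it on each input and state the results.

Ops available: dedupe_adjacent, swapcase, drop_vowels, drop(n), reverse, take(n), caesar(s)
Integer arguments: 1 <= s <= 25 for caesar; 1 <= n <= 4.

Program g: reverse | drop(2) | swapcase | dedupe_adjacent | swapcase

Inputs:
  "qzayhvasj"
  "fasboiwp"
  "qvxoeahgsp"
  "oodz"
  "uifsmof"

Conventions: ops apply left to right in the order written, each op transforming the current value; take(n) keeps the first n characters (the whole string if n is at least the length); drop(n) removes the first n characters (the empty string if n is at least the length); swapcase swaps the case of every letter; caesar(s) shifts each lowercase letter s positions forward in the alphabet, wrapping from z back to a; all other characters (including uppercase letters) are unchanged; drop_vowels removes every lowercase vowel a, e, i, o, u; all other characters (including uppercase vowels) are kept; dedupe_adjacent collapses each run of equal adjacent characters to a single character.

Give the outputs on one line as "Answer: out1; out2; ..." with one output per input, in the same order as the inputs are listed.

"avhyazq"; "iobsaf"; "ghaeoxvq"; "o"; "msfiu"

Execution, op by op:
  "qzayhvasj" -> "jsavhyazq" -> "avhyazq" -> "AVHYAZQ" -> "AVHYAZQ" -> "avhyazq"
  "fasboiwp" -> "pwiobsaf" -> "iobsaf" -> "IOBSAF" -> "IOBSAF" -> "iobsaf"
  "qvxoeahgsp" -> "psghaeoxvq" -> "ghaeoxvq" -> "GHAEOXVQ" -> "GHAEOXVQ" -> "ghaeoxvq"
  "oodz" -> "zdoo" -> "oo" -> "OO" -> "O" -> "o"
  "uifsmof" -> "fomsfiu" -> "msfiu" -> "MSFIU" -> "MSFIU" -> "msfiu"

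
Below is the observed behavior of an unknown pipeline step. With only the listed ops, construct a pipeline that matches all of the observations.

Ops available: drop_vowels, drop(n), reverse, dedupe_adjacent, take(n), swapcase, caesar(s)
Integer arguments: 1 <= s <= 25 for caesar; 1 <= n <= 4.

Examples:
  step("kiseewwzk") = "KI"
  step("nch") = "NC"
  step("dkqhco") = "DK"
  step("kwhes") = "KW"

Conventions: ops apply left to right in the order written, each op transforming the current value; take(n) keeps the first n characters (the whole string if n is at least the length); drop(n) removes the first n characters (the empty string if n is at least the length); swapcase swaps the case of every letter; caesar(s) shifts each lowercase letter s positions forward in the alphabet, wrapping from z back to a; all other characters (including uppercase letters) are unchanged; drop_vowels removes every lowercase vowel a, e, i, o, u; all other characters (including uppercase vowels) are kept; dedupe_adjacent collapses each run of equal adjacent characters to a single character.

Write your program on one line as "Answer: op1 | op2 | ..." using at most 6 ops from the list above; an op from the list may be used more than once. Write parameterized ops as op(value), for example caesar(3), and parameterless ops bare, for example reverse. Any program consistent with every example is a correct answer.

reverse | swapcase | dedupe_adjacent | reverse | take(2)

Check, running the answer program on each example:
  "kiseewwzk" -> "kzwweesik" -> "KZWWEESIK" -> "KZWESIK" -> "KISEWZK" -> "KI"
  "nch" -> "hcn" -> "HCN" -> "HCN" -> "NCH" -> "NC"
  "dkqhco" -> "ochqkd" -> "OCHQKD" -> "OCHQKD" -> "DKQHCO" -> "DK"
  "kwhes" -> "sehwk" -> "SEHWK" -> "SEHWK" -> "KWHES" -> "KW"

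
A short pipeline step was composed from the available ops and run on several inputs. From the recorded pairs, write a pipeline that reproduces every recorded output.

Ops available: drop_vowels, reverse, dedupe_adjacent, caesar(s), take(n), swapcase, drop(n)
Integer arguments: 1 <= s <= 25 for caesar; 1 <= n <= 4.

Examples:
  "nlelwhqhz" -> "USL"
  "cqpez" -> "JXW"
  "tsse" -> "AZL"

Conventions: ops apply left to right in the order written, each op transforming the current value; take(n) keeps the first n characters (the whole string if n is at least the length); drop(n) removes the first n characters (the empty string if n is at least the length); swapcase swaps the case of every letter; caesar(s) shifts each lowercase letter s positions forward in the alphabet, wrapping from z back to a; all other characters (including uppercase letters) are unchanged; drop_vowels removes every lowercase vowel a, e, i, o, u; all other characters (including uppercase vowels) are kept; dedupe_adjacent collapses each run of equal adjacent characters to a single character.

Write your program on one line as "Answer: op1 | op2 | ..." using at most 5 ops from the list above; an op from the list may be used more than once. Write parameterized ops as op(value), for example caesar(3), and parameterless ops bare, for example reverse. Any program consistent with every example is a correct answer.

dedupe_adjacent | caesar(7) | swapcase | take(3)

Check, running the answer program on each example:
  "nlelwhqhz" -> "nlelwhqhz" -> "uslsdoxog" -> "USLSDOXOG" -> "USL"
  "cqpez" -> "cqpez" -> "jxwlg" -> "JXWLG" -> "JXW"
  "tsse" -> "tse" -> "azl" -> "AZL" -> "AZL"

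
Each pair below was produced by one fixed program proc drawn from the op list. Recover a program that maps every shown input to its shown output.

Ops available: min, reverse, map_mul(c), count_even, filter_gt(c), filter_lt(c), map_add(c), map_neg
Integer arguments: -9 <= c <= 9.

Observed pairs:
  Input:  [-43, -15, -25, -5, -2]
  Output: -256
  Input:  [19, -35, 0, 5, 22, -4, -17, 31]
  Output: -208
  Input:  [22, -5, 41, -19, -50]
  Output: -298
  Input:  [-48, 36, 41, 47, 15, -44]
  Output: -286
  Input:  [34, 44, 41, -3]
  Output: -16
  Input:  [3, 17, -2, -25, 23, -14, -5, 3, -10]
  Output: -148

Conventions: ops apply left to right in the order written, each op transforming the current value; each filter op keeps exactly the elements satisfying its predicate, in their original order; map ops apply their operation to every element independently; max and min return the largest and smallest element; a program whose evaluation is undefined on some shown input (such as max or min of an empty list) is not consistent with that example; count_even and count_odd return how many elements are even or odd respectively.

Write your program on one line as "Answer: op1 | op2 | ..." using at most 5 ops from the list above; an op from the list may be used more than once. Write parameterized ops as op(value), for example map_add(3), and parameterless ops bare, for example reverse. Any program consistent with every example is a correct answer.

map_mul(6) | map_add(1) | map_add(4) | map_add(-3) | min

Check, running the answer program on each example:
  [-43, -15, -25, -5, -2] -> [-258, -90, -150, -30, -12] -> [-257, -89, -149, -29, -11] -> [-253, -85, -145, -25, -7] -> [-256, -88, -148, -28, -10] -> -256
  [19, -35, 0, 5, 22, -4, -17, 31] -> [114, -210, 0, 30, 132, -24, -102, 186] -> [115, -209, 1, 31, 133, -23, -101, 187] -> [119, -205, 5, 35, 137, -19, -97, 191] -> [116, -208, 2, 32, 134, -22, -100, 188] -> -208
  [22, -5, 41, -19, -50] -> [132, -30, 246, -114, -300] -> [133, -29, 247, -113, -299] -> [137, -25, 251, -109, -295] -> [134, -28, 248, -112, -298] -> -298
  [-48, 36, 41, 47, 15, -44] -> [-288, 216, 246, 282, 90, -264] -> [-287, 217, 247, 283, 91, -263] -> [-283, 221, 251, 287, 95, -259] -> [-286, 218, 248, 284, 92, -262] -> -286
  [34, 44, 41, -3] -> [204, 264, 246, -18] -> [205, 265, 247, -17] -> [209, 269, 251, -13] -> [206, 266, 248, -16] -> -16
  [3, 17, -2, -25, 23, -14, -5, 3, -10] -> [18, 102, -12, -150, 138, -84, -30, 18, -60] -> [19, 103, -11, -149, 139, -83, -29, 19, -59] -> [23, 107, -7, -145, 143, -79, -25, 23, -55] -> [20, 104, -10, -148, 140, -82, -28, 20, -58] -> -148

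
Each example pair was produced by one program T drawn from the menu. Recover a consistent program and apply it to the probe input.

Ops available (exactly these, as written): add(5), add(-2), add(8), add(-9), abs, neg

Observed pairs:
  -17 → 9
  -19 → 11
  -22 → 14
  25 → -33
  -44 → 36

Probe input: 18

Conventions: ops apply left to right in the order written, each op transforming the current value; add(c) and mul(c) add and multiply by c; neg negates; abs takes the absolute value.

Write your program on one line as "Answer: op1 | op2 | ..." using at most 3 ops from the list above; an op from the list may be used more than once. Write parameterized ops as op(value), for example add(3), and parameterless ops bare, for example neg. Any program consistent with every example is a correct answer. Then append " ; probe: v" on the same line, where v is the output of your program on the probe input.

add(8) | neg ; probe: -26

Check, running the answer program on each example:
  -17 -> -9 -> 9
  -19 -> -11 -> 11
  -22 -> -14 -> 14
  25 -> 33 -> -33
  -44 -> -36 -> 36
  probe: 18 -> 26 -> -26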